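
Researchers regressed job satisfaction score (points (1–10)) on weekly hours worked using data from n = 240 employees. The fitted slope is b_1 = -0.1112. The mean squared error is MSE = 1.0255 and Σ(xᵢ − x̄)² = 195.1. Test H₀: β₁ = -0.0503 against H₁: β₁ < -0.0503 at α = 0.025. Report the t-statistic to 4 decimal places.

SE(b_1) = √(MSE/Sₓₓ) = √(1.0255/195.1) = 0.0725002.
t = (-0.1112 − (-0.0503)) / 0.0725002 = -0.8400.
df = n − 2 = 238.
One-sided p ≈ 0.2009, which is ≥ 0.025, so fail to reject H₀.
The data do not give significant evidence that the true slope on weekly hours worked is below -0.0503 points (1–10) per unit.

t = -0.8400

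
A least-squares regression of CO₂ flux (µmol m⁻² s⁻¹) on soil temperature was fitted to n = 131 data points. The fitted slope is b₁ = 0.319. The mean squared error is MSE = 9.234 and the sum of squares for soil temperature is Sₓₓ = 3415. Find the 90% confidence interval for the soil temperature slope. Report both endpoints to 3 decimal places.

(0.233, 0.405)

SE(b₁) = √(MSE/Sₓₓ) = √(9.234/3415) = 0.0519995.
df = n − 2 = 129.
t* = t_{0.05, 129} = 1.656752.
Margin = t* × SE = 1.656752 × 0.0519995 = 0.08615.
CI: 0.319 ± 0.08615 → (0.233, 0.405).
With 90% confidence, each one-unit increase in soil temperature is associated with a change of between 0.233 and 0.405 µmol m⁻² s⁻¹ in CO₂ flux.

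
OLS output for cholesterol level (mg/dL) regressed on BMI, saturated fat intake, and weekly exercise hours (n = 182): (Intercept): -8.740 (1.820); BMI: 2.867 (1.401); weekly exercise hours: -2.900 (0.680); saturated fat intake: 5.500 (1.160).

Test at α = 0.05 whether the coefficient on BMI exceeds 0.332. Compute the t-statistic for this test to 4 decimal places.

Read off: b = 2.867, SE = 1.401 for BMI.
H₀: β₁ = 0.332 vs H₁: β₁ > 0.332.
t = (2.867 − 0.332) / 1.401 = 1.8094.
df = n − k − 1 = 182 − 3 − 1 = 178.
One-sided p ≈ 0.0360, which is < 0.05, so reject H₀.
There is evidence that the true slope on BMI exceeds 0.332 mg/dL per unit, holding the other predictors fixed.

t = 1.8094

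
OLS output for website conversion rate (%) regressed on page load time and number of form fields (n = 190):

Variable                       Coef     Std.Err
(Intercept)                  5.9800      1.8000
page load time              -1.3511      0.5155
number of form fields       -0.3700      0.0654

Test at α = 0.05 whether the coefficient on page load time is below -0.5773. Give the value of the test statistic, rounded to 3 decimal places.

t = -1.501

Read off: b = -1.3511, SE = 0.5155 for page load time.
H₀: β₁ = -0.5773 vs H₁: β₁ < -0.5773.
t = (-1.3511 − (-0.5773)) / 0.5155 = -1.501.
df = n − k − 1 = 190 − 2 − 1 = 187.
One-sided p ≈ 0.0675, which is ≥ 0.05, so fail to reject H₀.
The data do not give significant evidence that the true slope on page load time is below -0.5773 % per unit, holding the other predictors fixed.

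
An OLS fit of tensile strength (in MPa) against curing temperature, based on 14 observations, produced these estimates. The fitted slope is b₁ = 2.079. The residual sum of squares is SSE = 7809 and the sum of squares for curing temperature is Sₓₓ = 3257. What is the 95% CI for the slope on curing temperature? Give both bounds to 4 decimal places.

(1.1051, 3.0529)

MSE = SSE/(n − 2) = 7809/12 = 650.75.
SE(b₁) = √(MSE/Sₓₓ) = √(650.75/3257) = 0.44699.
df = n − 2 = 12.
t* = t_{0.025, 12} = 2.178813.
Margin = t* × SE = 2.178813 × 0.44699 = 0.973908.
CI: 2.079 ± 0.973908 → (1.1051, 3.0529).
With 95% confidence, each one-unit increase in curing temperature is associated with a change of between 1.1051 and 3.0529 MPa in tensile strength.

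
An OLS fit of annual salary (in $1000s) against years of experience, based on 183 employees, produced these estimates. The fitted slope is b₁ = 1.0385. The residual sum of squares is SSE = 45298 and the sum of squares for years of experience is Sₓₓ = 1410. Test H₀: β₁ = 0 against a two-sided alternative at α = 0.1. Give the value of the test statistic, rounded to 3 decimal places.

t = 2.465

MSE = SSE/(n − 2) = 45298/181 = 250.265.
SE(b₁) = √(MSE/Sₓₓ) = √(250.265/1410) = 0.421299.
t = 1.0385 / 0.421299 = 2.465.
df = n − 2 = 181.
Two-sided p ≈ 0.0146, which is < 0.1, so reject H₀.
There is evidence that years of experience is associated with annual salary.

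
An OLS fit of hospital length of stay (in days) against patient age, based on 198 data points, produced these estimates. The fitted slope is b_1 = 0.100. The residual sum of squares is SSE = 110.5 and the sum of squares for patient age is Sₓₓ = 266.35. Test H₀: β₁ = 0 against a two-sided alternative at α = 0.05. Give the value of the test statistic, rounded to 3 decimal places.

MSE = SSE/(n − 2) = 110.5/196 = 0.563776.
SE(b_1) = √(MSE/Sₓₓ) = √(0.563776/266.35) = 0.0460073.
t = 0.100 / 0.0460073 = 2.174.
df = n − 2 = 196.
Two-sided p ≈ 0.0309, which is < 0.05, so reject H₀.
There is evidence that patient age is associated with hospital length of stay.

t = 2.174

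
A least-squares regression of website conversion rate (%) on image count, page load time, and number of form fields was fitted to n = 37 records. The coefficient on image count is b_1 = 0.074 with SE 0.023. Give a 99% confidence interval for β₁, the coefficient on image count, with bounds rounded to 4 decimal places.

df = n − k − 1 = 37 − 3 − 1 = 33.
t* = t_{0.005, 33} = 2.733277.
Margin = t* × SE = 2.733277 × 0.023 = 0.062865.
CI: 0.074 ± 0.062865 → (0.0111, 0.1369).
With 99% confidence, each one-unit increase in image count is associated with a change of between 0.0111 and 0.1369 % in website conversion rate, holding the other predictors fixed.

(0.0111, 0.1369)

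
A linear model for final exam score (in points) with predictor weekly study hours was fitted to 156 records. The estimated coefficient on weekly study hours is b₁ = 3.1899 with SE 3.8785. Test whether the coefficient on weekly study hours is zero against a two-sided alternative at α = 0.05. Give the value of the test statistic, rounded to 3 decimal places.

t = 0.822

H₀: β₁ = 0 vs H₁: β₁ ≠ 0.
t = (b₁ − β₁⁰)/SE = 3.1899 / 3.8785 = 0.822.
df = n − 2 = 156 − 2 = 154.
Two-sided p ≈ 0.4121, which is ≥ 0.05, so fail to reject H₀.
The data do not give significant evidence of an association between weekly study hours and final exam score.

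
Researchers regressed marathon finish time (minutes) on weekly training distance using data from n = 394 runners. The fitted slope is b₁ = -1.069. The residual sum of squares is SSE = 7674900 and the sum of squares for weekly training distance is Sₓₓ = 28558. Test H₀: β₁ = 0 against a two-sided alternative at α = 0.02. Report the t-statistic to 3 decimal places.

t = -1.291

MSE = SSE/(n − 2) = 7674900/392 = 19578.8.
SE(b₁) = √(MSE/Sₓₓ) = √(19578.8/28558) = 0.827998.
t = -1.069 / 0.827998 = -1.291.
df = n − 2 = 392.
Two-sided p ≈ 0.1974, which is ≥ 0.02, so fail to reject H₀.
The data do not give significant evidence of an association between weekly training distance and marathon finish time.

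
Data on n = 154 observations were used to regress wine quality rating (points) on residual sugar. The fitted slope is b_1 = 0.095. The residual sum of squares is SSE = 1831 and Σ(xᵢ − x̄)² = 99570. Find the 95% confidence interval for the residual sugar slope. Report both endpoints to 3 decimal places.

MSE = SSE/(n − 2) = 1831/152 = 12.0461.
SE(b_1) = √(MSE/Sₓₓ) = √(12.0461/99570) = 0.0109991.
df = n − 2 = 152.
t* = t_{0.025, 152} = 1.975694.
Margin = t* × SE = 1.975694 × 0.0109991 = 0.02173.
CI: 0.095 ± 0.02173 → (0.073, 0.117).
With 95% confidence, each one-unit increase in residual sugar is associated with a change of between 0.073 and 0.117 points in wine quality rating.

(0.073, 0.117)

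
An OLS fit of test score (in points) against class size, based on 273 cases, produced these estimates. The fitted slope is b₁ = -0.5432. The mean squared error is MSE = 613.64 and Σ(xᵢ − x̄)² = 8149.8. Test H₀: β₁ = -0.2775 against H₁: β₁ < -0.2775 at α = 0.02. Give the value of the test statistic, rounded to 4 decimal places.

SE(b₁) = √(MSE/Sₓₓ) = √(613.64/8149.8) = 0.2744.
t = (-0.5432 − (-0.2775)) / 0.2744 = -0.9683.
df = n − 2 = 271.
One-sided p ≈ 0.1669, which is ≥ 0.02, so fail to reject H₀.
The data do not give significant evidence that the true slope on class size is below -0.2775 points per unit.

t = -0.9683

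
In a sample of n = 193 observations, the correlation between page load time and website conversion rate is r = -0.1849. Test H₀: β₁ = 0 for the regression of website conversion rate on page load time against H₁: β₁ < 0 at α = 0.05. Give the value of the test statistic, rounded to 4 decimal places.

t = -2.6002

t = r·√(n − 2)/√(1 − r²) = -0.1849·√191/√0.965812 = -2.6002.
df = n − 2 = 191.
One-sided p ≈ 0.0050, which is < 0.05, so reject H₀.
There is evidence of a linear association between page load time and website conversion rate.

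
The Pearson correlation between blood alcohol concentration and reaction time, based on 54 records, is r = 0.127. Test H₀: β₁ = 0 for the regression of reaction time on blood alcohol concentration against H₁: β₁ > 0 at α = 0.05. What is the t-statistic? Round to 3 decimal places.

t = 0.923

t = r·√(n − 2)/√(1 − r²) = 0.127·√52/√0.983871 = 0.923.
df = n − 2 = 52.
One-sided p ≈ 0.1801, which is ≥ 0.05, so fail to reject H₀.
The data do not give significant evidence of a linear association between blood alcohol concentration and reaction time.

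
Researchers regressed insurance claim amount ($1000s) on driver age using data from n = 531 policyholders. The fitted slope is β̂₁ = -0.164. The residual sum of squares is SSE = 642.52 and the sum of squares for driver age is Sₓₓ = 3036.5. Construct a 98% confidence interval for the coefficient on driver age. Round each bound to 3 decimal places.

(-0.211, -0.117)

MSE = SSE/(n − 2) = 642.52/529 = 1.21459.
SE(β̂₁) = √(MSE/Sₓₓ) = √(1.21459/3036.5) = 0.0199999.
df = n − 2 = 529.
t* = t_{0.01, 529} = 2.333418.
Margin = t* × SE = 2.333418 × 0.0199999 = 0.04667.
CI: -0.164 ± 0.04667 → (-0.211, -0.117).
With 98% confidence, each one-unit increase in driver age is associated with a change of between -0.211 and -0.117 $1000s in insurance claim amount.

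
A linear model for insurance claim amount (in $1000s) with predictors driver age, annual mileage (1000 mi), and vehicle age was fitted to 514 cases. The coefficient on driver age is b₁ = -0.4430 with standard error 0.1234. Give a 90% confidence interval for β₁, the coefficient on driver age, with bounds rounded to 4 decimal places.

(-0.6463, -0.2397)

df = n − k − 1 = 514 − 3 − 1 = 510.
t* = t_{0.05, 510} = 1.647847.
Margin = t* × SE = 1.647847 × 0.1234 = 0.203344.
CI: -0.4430 ± 0.203344 → (-0.6463, -0.2397).
With 90% confidence, each one-unit increase in driver age is associated with a change of between -0.6463 and -0.2397 $1000s in insurance claim amount, holding the other predictors fixed.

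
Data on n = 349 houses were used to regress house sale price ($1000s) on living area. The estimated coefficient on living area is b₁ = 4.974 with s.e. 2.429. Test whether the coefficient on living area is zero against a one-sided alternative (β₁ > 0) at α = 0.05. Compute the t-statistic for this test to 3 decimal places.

t = 2.048

H₀: β₁ = 0 vs H₁: β₁ > 0.
t = (b₁ − β₁⁰)/SE = 4.974 / 2.429 = 2.048.
df = n − 2 = 349 − 2 = 347.
One-sided p ≈ 0.0207, which is < 0.05, so reject H₀.
There is evidence that the true slope on living area is positive.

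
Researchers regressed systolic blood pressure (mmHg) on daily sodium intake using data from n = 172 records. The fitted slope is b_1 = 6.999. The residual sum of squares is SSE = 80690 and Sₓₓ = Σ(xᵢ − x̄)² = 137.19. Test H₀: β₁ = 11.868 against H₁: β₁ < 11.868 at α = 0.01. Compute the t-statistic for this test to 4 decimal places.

MSE = SSE/(n − 2) = 80690/170 = 474.647.
SE(b_1) = √(MSE/Sₓₓ) = √(474.647/137.19) = 1.86005.
t = (6.999 − 11.868) / 1.86005 = -2.6177.
df = n − 2 = 170.
One-sided p ≈ 0.0048, which is < 0.01, so reject H₀.
There is evidence that the true slope on daily sodium intake is below 11.868 mmHg per unit.

t = -2.6177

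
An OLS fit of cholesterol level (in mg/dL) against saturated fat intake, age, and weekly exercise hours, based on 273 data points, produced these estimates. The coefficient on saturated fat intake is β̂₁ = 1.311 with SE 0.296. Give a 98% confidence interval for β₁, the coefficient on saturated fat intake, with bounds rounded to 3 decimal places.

(0.618, 2.004)

df = n − k − 1 = 273 − 3 − 1 = 269.
t* = t_{0.01, 269} = 2.34029.
Margin = t* × SE = 2.34029 × 0.296 = 0.69273.
CI: 1.311 ± 0.69273 → (0.618, 2.004).
With 98% confidence, each one-unit increase in saturated fat intake is associated with a change of between 0.618 and 2.004 mg/dL in cholesterol level, holding the other predictors fixed.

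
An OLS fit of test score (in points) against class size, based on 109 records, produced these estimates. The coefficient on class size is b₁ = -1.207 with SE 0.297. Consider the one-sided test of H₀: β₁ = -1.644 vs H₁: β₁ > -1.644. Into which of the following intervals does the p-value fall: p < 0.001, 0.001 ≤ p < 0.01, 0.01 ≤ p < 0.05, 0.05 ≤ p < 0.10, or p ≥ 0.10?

0.05 ≤ p < 0.10

t = (-1.207 − (-1.644)) / 0.297 = 1.471.
df = n − 2 = 109 − 2 = 107.
One-sided p = P(T_{107} > t) ≈ 0.0721.
So 0.05 ≤ p < 0.10.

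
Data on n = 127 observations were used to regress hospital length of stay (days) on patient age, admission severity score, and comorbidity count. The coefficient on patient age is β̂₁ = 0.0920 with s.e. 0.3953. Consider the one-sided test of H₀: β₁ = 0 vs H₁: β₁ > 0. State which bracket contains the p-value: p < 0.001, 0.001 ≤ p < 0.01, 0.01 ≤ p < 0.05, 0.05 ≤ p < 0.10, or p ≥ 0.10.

t = 0.0920 / 0.3953 = 0.233.
df = n − k − 1 = 127 − 3 − 1 = 123.
One-sided p = P(T_{123} > t) ≈ 0.4082.
So p ≥ 0.10.

p ≥ 0.10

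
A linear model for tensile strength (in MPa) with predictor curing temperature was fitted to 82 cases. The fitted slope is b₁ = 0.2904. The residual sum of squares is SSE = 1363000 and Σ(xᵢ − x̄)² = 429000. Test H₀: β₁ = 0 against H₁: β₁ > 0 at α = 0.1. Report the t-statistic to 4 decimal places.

MSE = SSE/(n − 2) = 1363000/80 = 17037.5.
SE(b₁) = √(MSE/Sₓₓ) = √(17037.5/429000) = 0.199285.
t = 0.2904 / 0.199285 = 1.4572.
df = n − 2 = 80.
One-sided p ≈ 0.0745, which is < 0.1, so reject H₀.
There is evidence that the true slope on curing temperature is positive.

t = 1.4572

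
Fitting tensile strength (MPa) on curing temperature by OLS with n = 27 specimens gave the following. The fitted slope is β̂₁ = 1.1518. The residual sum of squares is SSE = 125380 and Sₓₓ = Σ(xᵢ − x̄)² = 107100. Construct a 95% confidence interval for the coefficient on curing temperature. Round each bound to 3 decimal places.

MSE = SSE/(n − 2) = 125380/25 = 5015.2.
SE(β̂₁) = √(MSE/Sₓₓ) = √(5015.2/107100) = 0.216396.
df = n − 2 = 25.
t* = t_{0.025, 25} = 2.059539.
Margin = t* × SE = 2.059539 × 0.216396 = 0.44568.
CI: 1.1518 ± 0.44568 → (0.706, 1.597).
With 95% confidence, each one-unit increase in curing temperature is associated with a change of between 0.706 and 1.597 MPa in tensile strength.

(0.706, 1.597)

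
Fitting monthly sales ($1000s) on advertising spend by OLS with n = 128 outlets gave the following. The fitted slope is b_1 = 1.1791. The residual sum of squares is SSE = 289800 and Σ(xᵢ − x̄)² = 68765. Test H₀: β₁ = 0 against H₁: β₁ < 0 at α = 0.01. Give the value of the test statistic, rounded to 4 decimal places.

MSE = SSE/(n − 2) = 289800/126 = 2300.
SE(b_1) = √(MSE/Sₓₓ) = √(2300/68765) = 0.182886.
t = 1.1791 / 0.182886 = 6.4472.
df = n − 2 = 126.
One-sided p ≈ 1.0000, which is ≥ 0.01, so fail to reject H₀.
The data do not give significant evidence that the true slope on advertising spend is negative.

t = 6.4472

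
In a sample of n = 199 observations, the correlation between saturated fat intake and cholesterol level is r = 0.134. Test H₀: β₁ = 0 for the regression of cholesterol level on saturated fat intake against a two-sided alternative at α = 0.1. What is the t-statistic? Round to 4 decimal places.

t = r·√(n − 2)/√(1 − r²) = 0.134·√197/√0.982044 = 1.8979.
df = n − 2 = 197.
Two-sided p ≈ 0.0592, which is < 0.1, so reject H₀.
There is evidence of a linear association between saturated fat intake and cholesterol level.

t = 1.8979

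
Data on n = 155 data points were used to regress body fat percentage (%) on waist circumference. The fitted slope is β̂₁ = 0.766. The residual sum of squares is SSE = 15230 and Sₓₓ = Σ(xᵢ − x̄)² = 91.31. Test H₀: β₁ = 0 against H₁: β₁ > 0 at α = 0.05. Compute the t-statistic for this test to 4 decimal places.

t = 0.7336

MSE = SSE/(n − 2) = 15230/153 = 99.5425.
SE(β̂₁) = √(MSE/Sₓₓ) = √(99.5425/91.31) = 1.04411.
t = 0.766 / 1.04411 = 0.7336.
df = n − 2 = 153.
One-sided p ≈ 0.2321, which is ≥ 0.05, so fail to reject H₀.
The data do not give significant evidence that the true slope on waist circumference is positive.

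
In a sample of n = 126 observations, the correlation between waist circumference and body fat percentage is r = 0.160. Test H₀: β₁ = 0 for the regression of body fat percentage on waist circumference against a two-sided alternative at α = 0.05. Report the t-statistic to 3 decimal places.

t = r·√(n − 2)/√(1 − r²) = 0.160·√124/√0.9744 = 1.805.
df = n − 2 = 124.
Two-sided p ≈ 0.0735, which is ≥ 0.05, so fail to reject H₀.
The data do not give significant evidence of a linear association between waist circumference and body fat percentage.

t = 1.805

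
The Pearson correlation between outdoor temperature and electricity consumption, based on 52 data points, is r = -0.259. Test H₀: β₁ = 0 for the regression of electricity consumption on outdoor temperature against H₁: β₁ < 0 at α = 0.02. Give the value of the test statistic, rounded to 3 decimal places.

t = r·√(n − 2)/√(1 − r²) = -0.259·√50/√0.932919 = -1.896.
df = n − 2 = 50.
One-sided p ≈ 0.0319, which is ≥ 0.02, so fail to reject H₀.
The data do not give significant evidence of a linear association between outdoor temperature and electricity consumption.

t = -1.896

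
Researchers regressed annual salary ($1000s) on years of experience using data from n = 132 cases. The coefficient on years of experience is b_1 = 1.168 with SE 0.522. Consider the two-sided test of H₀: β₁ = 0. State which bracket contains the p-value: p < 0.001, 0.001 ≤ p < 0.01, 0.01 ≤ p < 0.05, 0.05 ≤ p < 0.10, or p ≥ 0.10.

0.01 ≤ p < 0.05

t = 1.168 / 0.522 = 2.238.
df = n − 2 = 132 − 2 = 130.
Two-sided p = 2·P(T_{130} > |t|) ≈ 0.0270.
So 0.01 ≤ p < 0.05.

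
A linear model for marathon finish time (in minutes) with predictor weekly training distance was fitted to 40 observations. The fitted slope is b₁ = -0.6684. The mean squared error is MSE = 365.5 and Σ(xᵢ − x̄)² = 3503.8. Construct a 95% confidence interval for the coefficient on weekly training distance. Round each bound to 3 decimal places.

(-1.322, -0.015)

SE(b₁) = √(MSE/Sₓₓ) = √(365.5/3503.8) = 0.322979.
df = n − 2 = 38.
t* = t_{0.025, 38} = 2.024394.
Margin = t* × SE = 2.024394 × 0.322979 = 0.65384.
CI: -0.6684 ± 0.65384 → (-1.322, -0.015).
With 95% confidence, each one-unit increase in weekly training distance is associated with a change of between -1.322 and -0.015 minutes in marathon finish time.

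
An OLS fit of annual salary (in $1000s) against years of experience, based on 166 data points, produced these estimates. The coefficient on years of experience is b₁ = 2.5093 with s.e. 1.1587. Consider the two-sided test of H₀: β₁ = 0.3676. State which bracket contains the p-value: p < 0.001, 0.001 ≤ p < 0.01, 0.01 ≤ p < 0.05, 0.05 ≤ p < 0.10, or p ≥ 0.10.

t = (2.5093 − 0.3676) / 1.1587 = 1.848.
df = n − 2 = 166 − 2 = 164.
Two-sided p = 2·P(T_{164} > |t|) ≈ 0.0664.
So 0.05 ≤ p < 0.10.

0.05 ≤ p < 0.10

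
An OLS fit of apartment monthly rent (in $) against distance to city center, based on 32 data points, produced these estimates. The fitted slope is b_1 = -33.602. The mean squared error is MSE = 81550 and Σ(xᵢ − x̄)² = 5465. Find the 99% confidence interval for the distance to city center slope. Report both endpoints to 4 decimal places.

SE(b_1) = √(MSE/Sₓₓ) = √(81550/5465) = 3.86293.
df = n − 2 = 30.
t* = t_{0.005, 30} = 2.749996.
Margin = t* × SE = 2.749996 × 3.86293 = 10.623042.
CI: -33.602 ± 10.623042 → (-44.2250, -22.9790).
With 99% confidence, each one-unit increase in distance to city center is associated with a change of between -44.2250 and -22.9790 $ in apartment monthly rent.

(-44.2250, -22.9790)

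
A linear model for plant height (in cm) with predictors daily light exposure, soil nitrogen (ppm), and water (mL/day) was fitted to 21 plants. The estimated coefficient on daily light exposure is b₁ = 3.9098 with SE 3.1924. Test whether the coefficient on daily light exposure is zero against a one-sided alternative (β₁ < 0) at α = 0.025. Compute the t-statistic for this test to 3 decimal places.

t = 1.225

H₀: β₁ = 0 vs H₁: β₁ < 0.
t = (b₁ − β₁⁰)/SE = 3.9098 / 3.1924 = 1.225.
df = n − k − 1 = 21 − 3 − 1 = 17.
One-sided p ≈ 0.8813, which is ≥ 0.025, so fail to reject H₀.
The data do not give significant evidence that the true slope on daily light exposure is negative, holding the other predictors fixed.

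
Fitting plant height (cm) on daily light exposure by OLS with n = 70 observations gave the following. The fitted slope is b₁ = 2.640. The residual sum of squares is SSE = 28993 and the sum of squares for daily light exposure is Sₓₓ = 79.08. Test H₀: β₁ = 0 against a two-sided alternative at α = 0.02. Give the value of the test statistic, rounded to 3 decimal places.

t = 1.137

MSE = SSE/(n − 2) = 28993/68 = 426.368.
SE(b₁) = √(MSE/Sₓₓ) = √(426.368/79.08) = 2.32198.
t = 2.640 / 2.32198 = 1.137.
df = n − 2 = 68.
Two-sided p ≈ 0.2595, which is ≥ 0.02, so fail to reject H₀.
The data do not give significant evidence of an association between daily light exposure and plant height.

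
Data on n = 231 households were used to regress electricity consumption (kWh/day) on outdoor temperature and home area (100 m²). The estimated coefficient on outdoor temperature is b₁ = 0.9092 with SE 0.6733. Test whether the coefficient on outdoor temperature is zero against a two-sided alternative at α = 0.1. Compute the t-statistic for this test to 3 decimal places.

t = 1.350

H₀: β₁ = 0 vs H₁: β₁ ≠ 0.
t = (b₁ − β₁⁰)/SE = 0.9092 / 0.6733 = 1.350.
df = n − k − 1 = 231 − 2 − 1 = 228.
Two-sided p ≈ 0.1782, which is ≥ 0.1, so fail to reject H₀.
The data do not give significant evidence of an association between outdoor temperature and electricity consumption, after adjusting for the other predictors.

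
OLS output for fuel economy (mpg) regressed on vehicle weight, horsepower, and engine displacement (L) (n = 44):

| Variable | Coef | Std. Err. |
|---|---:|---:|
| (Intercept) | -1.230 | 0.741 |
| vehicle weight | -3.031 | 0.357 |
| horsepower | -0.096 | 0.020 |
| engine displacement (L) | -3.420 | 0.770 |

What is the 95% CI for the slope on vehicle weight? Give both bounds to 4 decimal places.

Read off: b = -3.031, SE = 0.357 for vehicle weight.
df = n − k − 1 = 44 − 3 − 1 = 40.
t* = t_{0.025, 40} = 2.021075.
Margin = t* × SE = 2.021075 × 0.357 = 0.721524.
CI: -3.031 ± 0.721524 → (-3.7525, -2.3095).

(-3.7525, -2.3095)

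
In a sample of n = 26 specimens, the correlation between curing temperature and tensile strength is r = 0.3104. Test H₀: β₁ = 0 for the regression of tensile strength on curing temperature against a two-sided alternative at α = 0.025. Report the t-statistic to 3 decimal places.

t = 1.600

t = r·√(n − 2)/√(1 − r²) = 0.3104·√24/√0.903652 = 1.600.
df = n − 2 = 24.
Two-sided p ≈ 0.1228, which is ≥ 0.025, so fail to reject H₀.
The data do not give significant evidence of a linear association between curing temperature and tensile strength.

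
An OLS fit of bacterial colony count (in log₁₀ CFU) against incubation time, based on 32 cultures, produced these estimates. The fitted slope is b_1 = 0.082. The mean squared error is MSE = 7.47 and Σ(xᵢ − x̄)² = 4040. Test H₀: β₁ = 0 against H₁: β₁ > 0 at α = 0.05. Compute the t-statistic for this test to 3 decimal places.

SE(b_1) = √(MSE/Sₓₓ) = √(7.47/4040) = 0.0430001.
t = 0.082 / 0.0430001 = 1.907.
df = n − 2 = 30.
One-sided p ≈ 0.0331, which is < 0.05, so reject H₀.
There is evidence that the true slope on incubation time is positive.

t = 1.907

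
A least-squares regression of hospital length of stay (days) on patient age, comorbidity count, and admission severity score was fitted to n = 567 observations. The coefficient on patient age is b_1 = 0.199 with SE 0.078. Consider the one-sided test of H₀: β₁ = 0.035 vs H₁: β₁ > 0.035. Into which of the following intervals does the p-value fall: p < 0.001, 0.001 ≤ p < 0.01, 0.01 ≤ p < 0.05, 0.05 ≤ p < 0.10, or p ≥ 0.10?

t = (0.199 − 0.035) / 0.078 = 2.103.
df = n − k − 1 = 567 − 3 − 1 = 563.
One-sided p = P(T_{563} > t) ≈ 0.0180.
So 0.01 ≤ p < 0.05.

0.01 ≤ p < 0.05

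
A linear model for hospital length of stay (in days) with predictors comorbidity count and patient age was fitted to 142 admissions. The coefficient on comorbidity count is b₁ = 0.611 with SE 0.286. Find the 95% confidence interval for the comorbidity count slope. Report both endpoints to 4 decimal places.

(0.0455, 1.1765)

df = n − k − 1 = 142 − 2 − 1 = 139.
t* = t_{0.025, 139} = 1.977178.
Margin = t* × SE = 1.977178 × 0.286 = 0.565473.
CI: 0.611 ± 0.565473 → (0.0455, 1.1765).
With 95% confidence, each one-unit increase in comorbidity count is associated with a change of between 0.0455 and 1.1765 days in hospital length of stay, holding the other predictors fixed.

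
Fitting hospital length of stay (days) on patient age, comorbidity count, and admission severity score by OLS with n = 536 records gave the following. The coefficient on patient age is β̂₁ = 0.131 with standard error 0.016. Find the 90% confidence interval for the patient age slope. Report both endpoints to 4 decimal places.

(0.1046, 0.1574)

df = n − k − 1 = 536 − 3 − 1 = 532.
t* = t_{0.05, 532} = 1.647723.
Margin = t* × SE = 1.647723 × 0.016 = 0.026364.
CI: 0.131 ± 0.026364 → (0.1046, 0.1574).
With 90% confidence, each one-unit increase in patient age is associated with a change of between 0.1046 and 0.1574 days in hospital length of stay, holding the other predictors fixed.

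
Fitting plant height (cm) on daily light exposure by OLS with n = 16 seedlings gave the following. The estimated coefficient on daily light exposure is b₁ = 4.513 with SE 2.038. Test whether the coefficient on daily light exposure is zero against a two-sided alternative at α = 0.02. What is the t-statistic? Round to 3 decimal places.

t = 2.214

H₀: β₁ = 0 vs H₁: β₁ ≠ 0.
t = (b₁ − β₁⁰)/SE = 4.513 / 2.038 = 2.214.
df = n − 2 = 16 − 2 = 14.
Two-sided p ≈ 0.0439, which is ≥ 0.02, so fail to reject H₀.
The data do not give significant evidence of an association between daily light exposure and plant height.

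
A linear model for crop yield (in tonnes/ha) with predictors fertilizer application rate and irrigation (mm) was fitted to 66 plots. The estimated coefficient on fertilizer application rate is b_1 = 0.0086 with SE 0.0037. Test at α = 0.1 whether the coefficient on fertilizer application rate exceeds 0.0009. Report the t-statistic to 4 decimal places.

t = 2.0811

H₀: β₁ = 0.0009 vs H₁: β₁ > 0.0009.
t = (b_1 − β₁⁰)/SE = (0.0086 − 0.0009) / 0.0037 = 2.0811.
df = n − k − 1 = 66 − 2 − 1 = 63.
One-sided p ≈ 0.0207, which is < 0.1, so reject H₀.
There is evidence that the true slope on fertilizer application rate exceeds 0.0009 tonnes/ha per unit, holding the other predictors fixed.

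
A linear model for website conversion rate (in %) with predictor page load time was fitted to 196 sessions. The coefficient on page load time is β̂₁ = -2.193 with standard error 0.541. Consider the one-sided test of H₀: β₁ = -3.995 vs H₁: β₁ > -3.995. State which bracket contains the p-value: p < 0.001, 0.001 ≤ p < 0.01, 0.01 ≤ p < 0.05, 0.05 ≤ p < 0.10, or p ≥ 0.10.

t = (-2.193 − (-3.995)) / 0.541 = 3.331.
df = n − 2 = 196 − 2 = 194.
One-sided p = P(T_{194} > t) ≈ 0.0005.
So p < 0.001.

p < 0.001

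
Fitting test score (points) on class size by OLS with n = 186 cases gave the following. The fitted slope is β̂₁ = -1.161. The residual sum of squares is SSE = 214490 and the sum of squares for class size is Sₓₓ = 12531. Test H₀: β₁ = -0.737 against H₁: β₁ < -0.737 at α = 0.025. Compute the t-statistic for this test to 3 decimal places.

MSE = SSE/(n − 2) = 214490/184 = 1165.71.
SE(β̂₁) = √(MSE/Sₓₓ) = √(1165.71/12531) = 0.305001.
t = (-1.161 − (-0.737)) / 0.305001 = -1.390.
df = n − 2 = 184.
One-sided p ≈ 0.0831, which is ≥ 0.025, so fail to reject H₀.
The data do not give significant evidence that the true slope on class size is below -0.737 points per unit.

t = -1.390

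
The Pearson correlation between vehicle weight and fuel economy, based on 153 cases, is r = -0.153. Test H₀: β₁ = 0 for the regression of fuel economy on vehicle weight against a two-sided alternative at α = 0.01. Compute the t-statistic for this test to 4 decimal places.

t = -1.9025

t = r·√(n − 2)/√(1 − r²) = -0.153·√151/√0.976591 = -1.9025.
df = n − 2 = 151.
Two-sided p ≈ 0.0590, which is ≥ 0.01, so fail to reject H₀.
The data do not give significant evidence of a linear association between vehicle weight and fuel economy.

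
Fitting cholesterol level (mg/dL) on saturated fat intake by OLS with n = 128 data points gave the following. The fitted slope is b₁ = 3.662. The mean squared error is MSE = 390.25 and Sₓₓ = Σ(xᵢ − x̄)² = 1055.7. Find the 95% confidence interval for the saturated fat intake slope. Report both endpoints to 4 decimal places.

(2.4588, 4.8652)

SE(b₁) = √(MSE/Sₓₓ) = √(390.25/1055.7) = 0.607997.
df = n − 2 = 126.
t* = t_{0.025, 126} = 1.978971.
Margin = t* × SE = 1.978971 × 0.607997 = 1.203208.
CI: 3.662 ± 1.203208 → (2.4588, 4.8652).
With 95% confidence, each one-unit increase in saturated fat intake is associated with a change of between 2.4588 and 4.8652 mg/dL in cholesterol level.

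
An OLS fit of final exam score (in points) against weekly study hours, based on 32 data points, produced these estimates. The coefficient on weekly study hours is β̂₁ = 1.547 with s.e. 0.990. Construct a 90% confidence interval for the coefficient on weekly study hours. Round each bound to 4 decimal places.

df = n − 2 = 32 − 2 = 30.
t* = t_{0.05, 30} = 1.697261.
Margin = t* × SE = 1.697261 × 0.990 = 1.680288.
CI: 1.547 ± 1.680288 → (-0.1333, 3.2273).
With 90% confidence, each one-unit increase in weekly study hours is associated with a change of between -0.1333 and 3.2273 points in final exam score.

(-0.1333, 3.2273)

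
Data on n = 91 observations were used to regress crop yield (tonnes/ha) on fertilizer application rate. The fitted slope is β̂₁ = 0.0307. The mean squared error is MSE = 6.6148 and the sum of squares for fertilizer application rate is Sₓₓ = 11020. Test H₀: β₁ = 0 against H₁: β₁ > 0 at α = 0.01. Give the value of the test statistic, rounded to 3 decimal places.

t = 1.253

SE(β̂₁) = √(MSE/Sₓₓ) = √(6.6148/11020) = 0.0245001.
t = 0.0307 / 0.0245001 = 1.253.
df = n − 2 = 89.
One-sided p ≈ 0.1067, which is ≥ 0.01, so fail to reject H₀.
The data do not give significant evidence that the true slope on fertilizer application rate is positive.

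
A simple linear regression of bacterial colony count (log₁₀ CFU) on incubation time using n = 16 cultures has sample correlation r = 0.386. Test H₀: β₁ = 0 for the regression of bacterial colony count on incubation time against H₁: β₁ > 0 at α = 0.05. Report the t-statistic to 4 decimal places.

t = 1.5656

t = r·√(n − 2)/√(1 − r²) = 0.386·√14/√0.851004 = 1.5656.
df = n − 2 = 14.
One-sided p ≈ 0.0699, which is ≥ 0.05, so fail to reject H₀.
The data do not give significant evidence of a linear association between incubation time and bacterial colony count.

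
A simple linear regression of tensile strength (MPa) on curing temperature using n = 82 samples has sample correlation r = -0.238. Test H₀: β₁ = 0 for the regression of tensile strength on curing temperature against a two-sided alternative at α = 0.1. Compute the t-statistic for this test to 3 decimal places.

t = r·√(n − 2)/√(1 − r²) = -0.238·√80/√0.943356 = -2.192.
df = n − 2 = 80.
Two-sided p ≈ 0.0313, which is < 0.1, so reject H₀.
There is evidence of a linear association between curing temperature and tensile strength.

t = -2.192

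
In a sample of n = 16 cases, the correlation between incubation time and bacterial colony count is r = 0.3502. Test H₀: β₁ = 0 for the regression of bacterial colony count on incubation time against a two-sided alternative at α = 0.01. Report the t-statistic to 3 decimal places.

t = r·√(n − 2)/√(1 − r²) = 0.3502·√14/√0.87736 = 1.399.
df = n − 2 = 14.
Two-sided p ≈ 0.1836, which is ≥ 0.01, so fail to reject H₀.
The data do not give significant evidence of a linear association between incubation time and bacterial colony count.

t = 1.399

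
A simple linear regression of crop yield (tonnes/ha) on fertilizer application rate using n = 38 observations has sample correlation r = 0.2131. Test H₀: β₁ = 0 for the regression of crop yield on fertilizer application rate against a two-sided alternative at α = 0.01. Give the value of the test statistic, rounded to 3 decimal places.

t = 1.309

t = r·√(n − 2)/√(1 − r²) = 0.2131·√36/√0.954588 = 1.309.
df = n − 2 = 36.
Two-sided p ≈ 0.1989, which is ≥ 0.01, so fail to reject H₀.
The data do not give significant evidence of a linear association between fertilizer application rate and crop yield.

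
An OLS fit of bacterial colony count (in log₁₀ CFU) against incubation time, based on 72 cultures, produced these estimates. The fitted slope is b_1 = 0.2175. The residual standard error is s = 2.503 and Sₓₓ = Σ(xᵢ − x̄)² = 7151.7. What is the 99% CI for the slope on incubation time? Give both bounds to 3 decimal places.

SE(b_1) = s/√Sₓₓ = 2.503/√7151.7 = 0.0295976.
df = n − 2 = 70.
t* = t_{0.005, 70} = 2.647905.
Margin = t* × SE = 2.647905 × 0.0295976 = 0.07837.
CI: 0.2175 ± 0.07837 → (0.139, 0.296).
With 99% confidence, each one-unit increase in incubation time is associated with a change of between 0.139 and 0.296 log₁₀ CFU in bacterial colony count.

(0.139, 0.296)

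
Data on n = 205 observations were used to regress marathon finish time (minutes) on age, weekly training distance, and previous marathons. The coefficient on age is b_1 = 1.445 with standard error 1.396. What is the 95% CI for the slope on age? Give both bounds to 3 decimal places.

df = n − k − 1 = 205 − 3 − 1 = 201.
t* = t_{0.025, 201} = 1.971837.
Margin = t* × SE = 1.971837 × 1.396 = 2.75268.
CI: 1.445 ± 2.75268 → (-1.308, 4.198).
With 95% confidence, each one-unit increase in age is associated with a change of between -1.308 and 4.198 minutes in marathon finish time, holding the other predictors fixed.

(-1.308, 4.198)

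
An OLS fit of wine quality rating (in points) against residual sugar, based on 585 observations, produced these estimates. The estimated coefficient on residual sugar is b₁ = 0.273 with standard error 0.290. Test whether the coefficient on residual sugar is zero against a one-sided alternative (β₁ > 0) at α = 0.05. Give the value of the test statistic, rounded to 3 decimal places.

H₀: β₁ = 0 vs H₁: β₁ > 0.
t = (b₁ − β₁⁰)/SE = 0.273 / 0.290 = 0.941.
df = n − 2 = 585 − 2 = 583.
One-sided p ≈ 0.1735, which is ≥ 0.05, so fail to reject H₀.
The data do not give significant evidence that the true slope on residual sugar is positive.

t = 0.941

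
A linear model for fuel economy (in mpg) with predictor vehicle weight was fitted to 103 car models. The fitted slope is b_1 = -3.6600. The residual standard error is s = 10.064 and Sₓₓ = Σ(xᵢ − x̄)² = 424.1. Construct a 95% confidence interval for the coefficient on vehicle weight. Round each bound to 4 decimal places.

SE(b_1) = s/√Sₓₓ = 10.064/√424.1 = 0.488693.
df = n − 2 = 101.
t* = t_{0.025, 101} = 1.983731.
Margin = t* × SE = 1.983731 × 0.488693 = 0.969436.
CI: -3.6600 ± 0.969436 → (-4.6294, -2.6906).
With 95% confidence, each one-unit increase in vehicle weight is associated with a change of between -4.6294 and -2.6906 mpg in fuel economy.

(-4.6294, -2.6906)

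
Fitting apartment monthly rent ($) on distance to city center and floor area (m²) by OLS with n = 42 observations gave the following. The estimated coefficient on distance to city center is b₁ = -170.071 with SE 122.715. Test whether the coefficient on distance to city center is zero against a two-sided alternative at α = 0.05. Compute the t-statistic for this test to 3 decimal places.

H₀: β₁ = 0 vs H₁: β₁ ≠ 0.
t = (b₁ − β₁⁰)/SE = -170.071 / 122.715 = -1.386.
df = n − k − 1 = 42 − 2 − 1 = 39.
Two-sided p ≈ 0.1737, which is ≥ 0.05, so fail to reject H₀.
The data do not give significant evidence of an association between distance to city center and apartment monthly rent, after adjusting for the other predictors.

t = -1.386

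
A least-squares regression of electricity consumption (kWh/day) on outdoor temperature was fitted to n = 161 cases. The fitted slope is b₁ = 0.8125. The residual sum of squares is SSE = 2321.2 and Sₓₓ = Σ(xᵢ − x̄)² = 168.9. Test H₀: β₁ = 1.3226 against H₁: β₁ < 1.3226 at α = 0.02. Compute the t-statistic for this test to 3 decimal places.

t = -1.735

MSE = SSE/(n − 2) = 2321.2/159 = 14.5987.
SE(b₁) = √(MSE/Sₓₓ) = √(14.5987/168.9) = 0.293997.
t = (0.8125 − 1.3226) / 0.293997 = -1.735.
df = n − 2 = 159.
One-sided p ≈ 0.0423, which is ≥ 0.02, so fail to reject H₀.
The data do not give significant evidence that the true slope on outdoor temperature is below 1.3226 kWh/day per unit.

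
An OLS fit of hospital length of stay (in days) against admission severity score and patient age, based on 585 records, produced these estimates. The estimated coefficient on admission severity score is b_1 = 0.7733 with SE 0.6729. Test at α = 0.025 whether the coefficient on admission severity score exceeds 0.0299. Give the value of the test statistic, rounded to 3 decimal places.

H₀: β₁ = 0.0299 vs H₁: β₁ > 0.0299.
t = (b_1 − β₁⁰)/SE = (0.7733 − 0.0299) / 0.6729 = 1.105.
df = n − k − 1 = 585 − 2 − 1 = 582.
One-sided p ≈ 0.1349, which is ≥ 0.025, so fail to reject H₀.
The data do not give significant evidence that the true slope on admission severity score exceeds 0.0299 days per unit, holding the other predictors fixed.

t = 1.105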